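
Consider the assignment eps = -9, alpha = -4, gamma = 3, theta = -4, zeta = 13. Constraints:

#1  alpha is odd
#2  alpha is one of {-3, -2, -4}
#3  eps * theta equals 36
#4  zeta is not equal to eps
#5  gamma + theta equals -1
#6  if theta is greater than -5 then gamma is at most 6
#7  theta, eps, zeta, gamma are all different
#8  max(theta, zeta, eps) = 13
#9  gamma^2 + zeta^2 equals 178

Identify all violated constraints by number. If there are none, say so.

No — constraint 1 is not satisfied.

#1 alpha = -4 is even  no
#2 alpha = -4 is in {-3, -2, -4}  yes
#3 eps * theta = -9 * (-4) = 36  yes
#4 zeta = 13, eps = -9; distinct  yes
#5 gamma + theta = 3 + (-4) = -1  yes
#6 theta = -4 > -5, so we need gamma ≤ 6; gamma = 3 ≤ 6  yes
#7 values -4, -9, 13, 3 are pairwise distinct  yes
#8 max(-4, 13, -9) = 13  yes
#9 gamma^2 + zeta^2 = 3^2 + 13^2 = 9 + 169 = 178  yes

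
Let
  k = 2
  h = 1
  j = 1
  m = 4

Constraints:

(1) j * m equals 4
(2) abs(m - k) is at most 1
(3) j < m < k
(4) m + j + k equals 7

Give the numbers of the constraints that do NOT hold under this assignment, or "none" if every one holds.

The assignment fails constraints 2, 3.

(1) j * m = 1 * 4 = 4  OK
(2) abs(4 - 2) = 2; 2 > 1, exceeds bound 1  FAIL
(3) values 1, 4, 2; m = 4 is not < k = 2  FAIL
(4) m + j + k = 4 + 1 + 2 = 7  OK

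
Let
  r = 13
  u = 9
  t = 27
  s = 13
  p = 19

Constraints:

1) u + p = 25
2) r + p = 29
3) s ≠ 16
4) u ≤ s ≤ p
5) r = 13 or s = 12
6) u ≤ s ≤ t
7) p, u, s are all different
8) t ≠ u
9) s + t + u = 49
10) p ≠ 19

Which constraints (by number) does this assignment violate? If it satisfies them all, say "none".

1) u + p = 9 + 19 = 28, not 25  ✗
2) r + p = 13 + 19 = 32, not 29  ✗
3) s = 13, and 13 ≠ 16  ✓
4) values 9 ≤ 13 ≤ 19  ✓
5) r = 13 = 13 (first disjunct)  ✓
6) values 9 ≤ 13 ≤ 27  ✓
7) values 19, 9, 13 are pairwise distinct  ✓
8) t = 27, u = 9; distinct  ✓
9) s + t + u = 13 + 27 + 9 = 49  ✓
10) p = 19, but 19 is required to differ  ✗

Constraints 1, 2, and 10 do not hold.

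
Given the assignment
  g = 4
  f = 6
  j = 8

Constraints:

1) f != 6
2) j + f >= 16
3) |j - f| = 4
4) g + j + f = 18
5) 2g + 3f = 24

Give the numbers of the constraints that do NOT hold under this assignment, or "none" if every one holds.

Constraints 1, 2, 3, 5 do not hold.

1) f = 6, but 6 is required to differ — violated.
2) j + f = 8 + 6 = 14; 14 < 16, bound 16 not met — violated.
3) |8 - 6| = 2, not 4 — violated.
4) g + j + f = 4 + 8 + 6 = 18 — OK.
5) 2g + 3f = 2(4) + 3(6) = 26, not 24 — violated.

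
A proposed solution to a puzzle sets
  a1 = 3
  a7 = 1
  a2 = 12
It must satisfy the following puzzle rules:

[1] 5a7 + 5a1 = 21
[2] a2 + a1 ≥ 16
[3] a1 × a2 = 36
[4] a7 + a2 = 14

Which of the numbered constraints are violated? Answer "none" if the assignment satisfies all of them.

No — constraints 1, 2, and 4 are not satisfied.

[1] 5a7 + 5a1 = 5(1) + 5(3) = 20, not 21 — fails.
[2] a2 + a1 = 12 + 3 = 15; 15 < 16, bound 16 not met — fails.
[3] a1 × a2 = 3 × 12 = 36 — holds.
[4] a7 + a2 = 1 + 12 = 13, not 14 — fails.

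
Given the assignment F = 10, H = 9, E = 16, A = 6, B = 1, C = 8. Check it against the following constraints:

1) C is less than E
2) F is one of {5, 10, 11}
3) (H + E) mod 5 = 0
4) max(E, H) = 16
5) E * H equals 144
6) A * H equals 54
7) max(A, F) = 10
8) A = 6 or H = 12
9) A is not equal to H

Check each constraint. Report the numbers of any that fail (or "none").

All constraints are satisfied.

1) C = 8, E = 16; 8 < 16 — holds.
2) F = 10 is in {5, 10, 11} — holds.
3) H + E = 25; 25 mod 5 = 0 — holds.
4) max(16, 9) = 16 — holds.
5) E * H = 16 * 9 = 144 — holds.
6) A * H = 6 * 9 = 54 — holds.
7) max(6, 10) = 10 — holds.
8) A = 6 = 6 (first disjunct) — holds.
9) A = 6, H = 9; distinct — holds.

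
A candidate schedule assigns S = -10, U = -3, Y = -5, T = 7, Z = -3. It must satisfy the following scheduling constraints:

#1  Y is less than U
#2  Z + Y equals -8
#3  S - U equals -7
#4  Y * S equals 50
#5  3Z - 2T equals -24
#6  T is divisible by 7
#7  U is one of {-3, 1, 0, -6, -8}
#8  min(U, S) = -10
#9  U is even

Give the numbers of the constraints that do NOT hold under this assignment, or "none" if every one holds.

#1 Y = -5, U = -3; -5 < -3 — holds.
#2 Z + Y = -3 + (-5) = -8 — holds.
#3 S - U = -10 - (-3) = -7 — holds.
#4 Y * S = -5 * (-10) = 50 — holds.
#5 3Z - 2T = 3(-3) - 2(7) = -23, not -24 — fails.
#6 7 / 7 = 1, so 7 divides 7 — holds.
#7 U = -3 is in {-3, 1, 0, -6, -8} — holds.
#8 min(-3, -10) = -10 — holds.
#9 U = -3 is odd — fails.

Constraints 5, 9 do not hold.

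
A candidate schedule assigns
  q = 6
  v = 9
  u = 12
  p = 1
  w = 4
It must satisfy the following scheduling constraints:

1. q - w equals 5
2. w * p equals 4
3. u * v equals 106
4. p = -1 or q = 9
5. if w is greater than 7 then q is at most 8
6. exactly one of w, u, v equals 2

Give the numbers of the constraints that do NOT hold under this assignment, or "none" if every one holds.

Violated: 1, 3, 4, 6.

1. q - w = 6 - 4 = 2, not 5 — does not hold.
2. w * p = 4 * 1 = 4 — holds.
3. u * v = 12 * 9 = 108, not 106 — does not hold.
4. p = 1 ≠ -1 and q = 6 ≠ 9; both disjuncts false — does not hold.
5. w = 4, not > 7; antecedent false, conditional vacuously true — holds.
6. w=4, u=12, v=9; 0 of them equal 2, not exactly one — does not hold.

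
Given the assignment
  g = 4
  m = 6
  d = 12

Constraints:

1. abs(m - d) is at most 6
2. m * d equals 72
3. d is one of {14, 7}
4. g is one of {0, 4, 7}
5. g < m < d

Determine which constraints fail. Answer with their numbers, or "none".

Constraint 3 does not hold.

1. abs(6 - 12) = 6; 6 ≤ 6 — holds.
2. m * d = 6 * 12 = 72 — holds.
3. d = 12 is not in {14, 7} — does not hold.
4. g = 4 is in {0, 4, 7} — holds.
5. values 4 < 6 < 12 — holds.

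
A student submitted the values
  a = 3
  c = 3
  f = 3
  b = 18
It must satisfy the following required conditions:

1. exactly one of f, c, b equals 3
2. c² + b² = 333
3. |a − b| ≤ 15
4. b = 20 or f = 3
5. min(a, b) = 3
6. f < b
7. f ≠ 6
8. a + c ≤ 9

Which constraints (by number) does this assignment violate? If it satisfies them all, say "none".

Constraint 1 does not hold.

1. f=3, c=3, b=18; 2 of them equal 3, not exactly one — violated.
2. c² + b² = 3² + 18² = 9 + 324 = 333 — OK.
3. |3 − 18| = 15; 15 ≤ 15 — OK.
4. b = 18 ≠ 20, but f = 3 = 3 (second disjunct) — OK.
5. min(3, 18) = 3 — OK.
6. f = 3, b = 18; 3 < 18 — OK.
7. f = 3, and 3 ≠ 6 — OK.
8. a + c = 3 + 3 = 6; 6 ≤ 9 — OK.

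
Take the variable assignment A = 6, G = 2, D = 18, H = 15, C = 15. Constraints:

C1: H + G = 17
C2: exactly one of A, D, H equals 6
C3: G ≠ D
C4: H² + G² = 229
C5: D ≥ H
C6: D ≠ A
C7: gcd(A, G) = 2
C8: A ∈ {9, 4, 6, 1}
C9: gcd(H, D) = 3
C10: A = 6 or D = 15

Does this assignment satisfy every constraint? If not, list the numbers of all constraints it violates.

No violations.

C1: H + G = 15 + 2 = 17  holds
C2: A=6, D=18, H=15; 1 of them equals 6  holds
C3: G = 2, D = 18; distinct  holds
C4: H² + G² = 15² + 2² = 225 + 4 = 229  holds
C5: D = 18, H = 15; 18 ≥ 15  holds
C6: D = 18, A = 6; distinct  holds
C7: gcd(6, 2) = 2  holds
C8: A = 6 is in {9, 4, 6, 1}  holds
C9: gcd(15, 18) = 3  holds
C10: A = 6 = 6 (first disjunct)  holds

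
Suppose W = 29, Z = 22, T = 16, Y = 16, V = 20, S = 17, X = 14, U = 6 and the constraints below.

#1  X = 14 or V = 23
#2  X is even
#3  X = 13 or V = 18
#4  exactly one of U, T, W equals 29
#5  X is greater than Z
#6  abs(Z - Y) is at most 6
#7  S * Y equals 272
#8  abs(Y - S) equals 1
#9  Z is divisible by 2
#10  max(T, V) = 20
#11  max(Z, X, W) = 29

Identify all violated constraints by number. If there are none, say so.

#1 X = 14 = 14 (first disjunct) — satisfied.
#2 X = 14 is even — satisfied.
#3 X = 14 ≠ 13 and V = 20 ≠ 18; both disjuncts false — violated.
#4 U=6, T=16, W=29; 1 of them equals 29 — satisfied.
#5 X = 14, Z = 22; 14 ≤ 22 (want >) — violated.
#6 abs(22 - 16) = 6; 6 ≤ 6 — satisfied.
#7 S * Y = 17 * 16 = 272 — satisfied.
#8 abs(16 - 17) = 1 — satisfied.
#9 22 / 2 = 11, so 2 divides 22 — satisfied.
#10 max(16, 20) = 20 — satisfied.
#11 max(22, 14, 29) = 29 — satisfied.

Constraints 3 and 5 are violated.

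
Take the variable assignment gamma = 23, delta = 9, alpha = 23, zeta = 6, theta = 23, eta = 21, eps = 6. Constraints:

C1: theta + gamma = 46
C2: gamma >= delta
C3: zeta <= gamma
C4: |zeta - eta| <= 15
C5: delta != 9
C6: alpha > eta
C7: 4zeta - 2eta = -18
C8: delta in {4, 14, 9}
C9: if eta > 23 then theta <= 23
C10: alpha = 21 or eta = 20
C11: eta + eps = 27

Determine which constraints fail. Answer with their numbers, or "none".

C1: theta + gamma = 23 + 23 = 46  holds
C2: gamma = 23, delta = 9; 23 ≥ 9  holds
C3: zeta = 6, gamma = 23; 6 ≤ 23  holds
C4: |6 - 21| = 15; 15 ≤ 15  holds
C5: delta = 9, but 9 is required to differ  fails
C6: alpha = 23, eta = 21; 23 > 21  holds
C7: 4zeta - 2eta = 4(6) - 2(21) = -18  holds
C8: delta = 9 is in {4, 14, 9}  holds
C9: eta = 21, not > 23; antecedent false, conditional vacuously true  holds
C10: alpha = 23 ≠ 21 and eta = 21 ≠ 20; both disjuncts false  fails
C11: eta + eps = 21 + 6 = 27  holds

Violated: 5, 10.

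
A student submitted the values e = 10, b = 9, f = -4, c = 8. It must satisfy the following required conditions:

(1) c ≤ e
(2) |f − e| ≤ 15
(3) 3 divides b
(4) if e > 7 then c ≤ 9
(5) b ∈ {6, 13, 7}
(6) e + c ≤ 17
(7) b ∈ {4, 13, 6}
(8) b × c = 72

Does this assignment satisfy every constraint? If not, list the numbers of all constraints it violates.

(1) c = 8, e = 10; 8 ≤ 10  yes
(2) |-4 − 10| = 14; 14 ≤ 15  yes
(3) 9 / 3 = 3, so 3 divides 9  yes
(4) e = 10 > 7, so we need c ≤ 9; c = 8 ≤ 9  yes
(5) b = 9 is not in {6, 13, 7}  no
(6) e + c = 10 + 8 = 18; 18 > 17, bound 17 not met  no
(7) b = 9 is not in {4, 13, 6}  no
(8) b × c = 9 × 8 = 72  yes

No — constraints 5, 6, and 7 are not satisfied.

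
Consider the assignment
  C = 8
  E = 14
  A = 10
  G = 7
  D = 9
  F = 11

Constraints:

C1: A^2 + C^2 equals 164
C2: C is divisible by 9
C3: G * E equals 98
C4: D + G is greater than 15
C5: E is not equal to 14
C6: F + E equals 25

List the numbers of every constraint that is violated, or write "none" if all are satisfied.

Constraints 2 and 5 do not hold.

C1: A^2 + C^2 = 10^2 + 8^2 = 100 + 64 = 164  yes
C2: 8 = 9*0 + 8, so 9 does not divide 8  no
C3: G * E = 7 * 14 = 98  yes
C4: D + G = 9 + 7 = 16; 16 > 15  yes
C5: E = 14, but 14 is required to differ  no
C6: F + E = 11 + 14 = 25  yes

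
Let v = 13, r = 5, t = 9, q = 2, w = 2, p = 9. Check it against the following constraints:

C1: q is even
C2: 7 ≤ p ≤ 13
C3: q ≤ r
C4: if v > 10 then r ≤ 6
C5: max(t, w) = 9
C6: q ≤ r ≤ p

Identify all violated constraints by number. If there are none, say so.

C1: q = 2 is even  OK
C2: p = 9 lies in [7, 13]  OK
C3: q = 2, r = 5; 2 ≤ 5  OK
C4: v = 13 > 10, so we need r ≤ 6; r = 5 ≤ 6  OK
C5: max(9, 2) = 9  OK
C6: values 2 ≤ 5 ≤ 9  OK

All constraints are satisfied.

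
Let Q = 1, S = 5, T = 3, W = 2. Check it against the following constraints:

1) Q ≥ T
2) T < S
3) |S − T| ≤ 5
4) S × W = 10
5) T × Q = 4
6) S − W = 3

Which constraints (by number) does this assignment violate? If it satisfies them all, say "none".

The assignment fails constraints 1 and 5.

1) Q = 1, T = 3; 1 < 3 (want ≥) — violated.
2) T = 3, S = 5; 3 < 5 — OK.
3) |5 − 3| = 2; 2 ≤ 5 — OK.
4) S × W = 5 × 2 = 10 — OK.
5) T × Q = 3 × 1 = 3, not 4 — violated.
6) S − W = 5 − 2 = 3 — OK.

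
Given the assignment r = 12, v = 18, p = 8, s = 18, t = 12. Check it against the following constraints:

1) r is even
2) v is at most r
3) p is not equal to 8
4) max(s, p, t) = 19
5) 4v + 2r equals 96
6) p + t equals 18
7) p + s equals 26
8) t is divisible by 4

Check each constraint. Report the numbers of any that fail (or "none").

The assignment fails constraints 2, 3, 4, and 6.

1) r = 12 is even  OK
2) v = 18, r = 12; 18 > 12 (want ≤)  FAIL
3) p = 8, but 8 is required to differ  FAIL
4) max(18, 8, 12) = 18, not 19  FAIL
5) 4v + 2r = 4(18) + 2(12) = 96  OK
6) p + t = 8 + 12 = 20, not 18  FAIL
7) p + s = 8 + 18 = 26  OK
8) 12 / 4 = 3, so 4 divides 12  OK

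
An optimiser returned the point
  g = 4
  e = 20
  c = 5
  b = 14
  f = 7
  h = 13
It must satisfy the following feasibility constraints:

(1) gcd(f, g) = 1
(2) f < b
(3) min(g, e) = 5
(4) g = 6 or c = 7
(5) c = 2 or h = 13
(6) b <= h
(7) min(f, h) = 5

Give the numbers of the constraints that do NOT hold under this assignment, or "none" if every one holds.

(1) gcd(7, 4) = 1 — holds.
(2) f = 7, b = 14; 7 < 14 — holds.
(3) min(4, 20) = 4, not 5 — does not hold.
(4) g = 4 ≠ 6 and c = 5 ≠ 7; both disjuncts false — does not hold.
(5) c = 5 ≠ 2, but h = 13 = 13 (second disjunct) — holds.
(6) b = 14, h = 13; 14 > 13 (want ≤) — does not hold.
(7) min(7, 13) = 7, not 5 — does not hold.

The assignment fails constraints 3, 4, 6, 7.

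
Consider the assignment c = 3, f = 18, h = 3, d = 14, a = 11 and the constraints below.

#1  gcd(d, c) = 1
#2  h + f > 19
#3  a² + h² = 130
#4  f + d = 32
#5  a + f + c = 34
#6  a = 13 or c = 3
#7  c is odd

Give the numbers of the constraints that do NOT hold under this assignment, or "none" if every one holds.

#1 gcd(14, 3) = 1 — satisfied.
#2 h + f = 3 + 18 = 21; 21 > 19 — satisfied.
#3 a² + h² = 11² + 3² = 121 + 9 = 130 — satisfied.
#4 f + d = 18 + 14 = 32 — satisfied.
#5 a + f + c = 11 + 18 + 3 = 32, not 34 — violated.
#6 a = 11 ≠ 13, but c = 3 = 3 (second disjunct) — satisfied.
#7 c = 3 is odd — satisfied.

Constraint 5 does not hold.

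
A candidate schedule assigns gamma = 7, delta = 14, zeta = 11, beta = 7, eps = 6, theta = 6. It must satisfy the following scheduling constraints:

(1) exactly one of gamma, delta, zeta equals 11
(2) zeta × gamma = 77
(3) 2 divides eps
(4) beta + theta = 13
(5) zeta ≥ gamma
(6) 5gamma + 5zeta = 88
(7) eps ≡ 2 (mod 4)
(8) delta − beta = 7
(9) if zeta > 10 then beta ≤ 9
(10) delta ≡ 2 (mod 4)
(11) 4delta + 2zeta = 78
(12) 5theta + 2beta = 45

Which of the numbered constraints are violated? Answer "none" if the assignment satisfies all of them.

(1) gamma=7, delta=14, zeta=11; 1 of them equals 11  yes
(2) zeta × gamma = 11 × 7 = 77  yes
(3) 6 / 2 = 3, so 2 divides 6  yes
(4) beta + theta = 7 + 6 = 13  yes
(5) zeta = 11, gamma = 7; 11 ≥ 7  yes
(6) 5gamma + 5zeta = 5(7) + 5(11) = 90, not 88  no
(7) 6 mod 4 = 2  yes
(8) delta − beta = 14 − 7 = 7  yes
(9) zeta = 11 > 10, so we need beta ≤ 9; beta = 7 ≤ 9  yes
(10) 14 mod 4 = 2  yes
(11) 4delta + 2zeta = 4(14) + 2(11) = 78  yes
(12) 5theta + 2beta = 5(6) + 2(7) = 44, not 45  no

No — constraints 6 and 12 are not satisfied.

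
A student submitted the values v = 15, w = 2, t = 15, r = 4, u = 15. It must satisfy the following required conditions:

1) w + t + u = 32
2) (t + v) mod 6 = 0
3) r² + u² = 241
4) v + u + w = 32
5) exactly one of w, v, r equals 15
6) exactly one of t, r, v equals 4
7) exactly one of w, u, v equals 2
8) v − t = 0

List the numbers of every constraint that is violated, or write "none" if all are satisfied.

1) w + t + u = 2 + 15 + 15 = 32  true
2) t + v = 30; 30 mod 6 = 0  true
3) r² + u² = 4² + 15² = 16 + 225 = 241  true
4) v + u + w = 15 + 15 + 2 = 32  true
5) w=2, v=15, r=4; 1 of them equals 15  true
6) t=15, r=4, v=15; 1 of them equals 4  true
7) w=2, u=15, v=15; 1 of them equals 2  true
8) v − t = 15 − 15 = 0  true

None — every constraint holds.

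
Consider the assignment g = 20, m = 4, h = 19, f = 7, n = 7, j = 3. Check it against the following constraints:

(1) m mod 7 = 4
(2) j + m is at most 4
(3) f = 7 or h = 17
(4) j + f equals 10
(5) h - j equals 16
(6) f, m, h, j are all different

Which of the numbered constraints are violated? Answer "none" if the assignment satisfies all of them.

The assignment fails constraint 2.

(1) 4 mod 7 = 4  true
(2) j + m = 3 + 4 = 7; 7 > 4, bound 4 not met  false
(3) f = 7 = 7 (first disjunct)  true
(4) j + f = 3 + 7 = 10  true
(5) h - j = 19 - 3 = 16  true
(6) values 7, 4, 19, 3 are pairwise distinct  true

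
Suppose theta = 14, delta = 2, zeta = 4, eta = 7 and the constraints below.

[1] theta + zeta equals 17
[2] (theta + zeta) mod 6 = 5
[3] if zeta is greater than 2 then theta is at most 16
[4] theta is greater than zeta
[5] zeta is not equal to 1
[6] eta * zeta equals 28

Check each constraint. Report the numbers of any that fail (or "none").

The assignment fails constraints 1 and 2.

[1] theta + zeta = 14 + 4 = 18, not 17  fails
[2] theta + zeta = 18; 18 mod 6 = 0, not 5  fails
[3] zeta = 4 > 2, so we need theta ≤ 16; theta = 14 ≤ 16  holds
[4] theta = 14, zeta = 4; 14 > 4  holds
[5] zeta = 4, and 4 ≠ 1  holds
[6] eta * zeta = 7 * 4 = 28  holds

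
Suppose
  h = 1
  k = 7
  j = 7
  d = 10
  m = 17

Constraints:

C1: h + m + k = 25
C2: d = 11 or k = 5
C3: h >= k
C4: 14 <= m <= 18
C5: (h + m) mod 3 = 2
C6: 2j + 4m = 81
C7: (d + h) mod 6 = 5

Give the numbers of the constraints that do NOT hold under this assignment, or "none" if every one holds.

C1: h + m + k = 1 + 17 + 7 = 25 — satisfied.
C2: d = 10 ≠ 11 and k = 7 ≠ 5; both disjuncts false — violated.
C3: h = 1, k = 7; 1 < 7 (want ≥) — violated.
C4: m = 17 lies in [14, 18] — satisfied.
C5: h + m = 18; 18 mod 3 = 0, not 2 — violated.
C6: 2j + 4m = 2(7) + 4(17) = 82, not 81 — violated.
C7: d + h = 11; 11 mod 6 = 5 — satisfied.

Constraints 2, 3, 5, 6 are violated.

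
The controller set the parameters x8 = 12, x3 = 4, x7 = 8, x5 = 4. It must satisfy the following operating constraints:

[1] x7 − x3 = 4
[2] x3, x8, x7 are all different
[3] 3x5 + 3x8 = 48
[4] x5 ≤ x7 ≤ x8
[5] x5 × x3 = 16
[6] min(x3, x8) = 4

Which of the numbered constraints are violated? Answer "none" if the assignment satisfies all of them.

All constraints are satisfied.

[1] x7 − x3 = 8 − 4 = 4  OK
[2] values 4, 12, 8 are pairwise distinct  OK
[3] 3x5 + 3x8 = 3(4) + 3(12) = 48  OK
[4] values 4 ≤ 8 ≤ 12  OK
[5] x5 × x3 = 4 × 4 = 16  OK
[6] min(4, 12) = 4  OK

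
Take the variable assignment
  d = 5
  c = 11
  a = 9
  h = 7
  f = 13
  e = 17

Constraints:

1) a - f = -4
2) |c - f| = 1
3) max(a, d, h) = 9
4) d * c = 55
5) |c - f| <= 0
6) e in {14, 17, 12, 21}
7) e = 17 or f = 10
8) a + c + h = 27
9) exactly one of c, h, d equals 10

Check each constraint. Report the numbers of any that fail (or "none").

1) a - f = 9 - 13 = -4 — holds.
2) |11 - 13| = 2, not 1 — fails.
3) max(9, 5, 7) = 9 — holds.
4) d * c = 5 * 11 = 55 — holds.
5) |11 - 13| = 2; 2 > 0, exceeds bound 0 — fails.
6) e = 17 is in {14, 17, 12, 21} — holds.
7) e = 17 = 17 (first disjunct) — holds.
8) a + c + h = 9 + 11 + 7 = 27 — holds.
9) c=11, h=7, d=5; 0 of them equal 10, not exactly one — fails.

Constraints 2, 5, and 9 are violated.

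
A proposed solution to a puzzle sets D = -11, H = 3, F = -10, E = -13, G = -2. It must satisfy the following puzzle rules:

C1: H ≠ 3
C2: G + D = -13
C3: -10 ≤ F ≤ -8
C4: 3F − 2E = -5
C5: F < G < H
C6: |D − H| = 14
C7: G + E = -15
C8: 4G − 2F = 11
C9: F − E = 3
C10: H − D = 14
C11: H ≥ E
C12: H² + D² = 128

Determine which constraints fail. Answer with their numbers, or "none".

C1: H = 3, but 3 is required to differ — does not hold.
C2: G + D = -2 + (-11) = -13 — holds.
C3: F = -10 lies in [-10, -8] — holds.
C4: 3F − 2E = 3(-10) − 2(-13) = -4, not -5 — does not hold.
C5: values -10 < -2 < 3 — holds.
C6: |-11 − 3| = 14 — holds.
C7: G + E = -2 + (-13) = -15 — holds.
C8: 4G − 2F = 4(-2) − 2(-10) = 12, not 11 — does not hold.
C9: F − E = -10 − (-13) = 3 — holds.
C10: H − D = 3 − (-11) = 14 — holds.
C11: H = 3, E = -13; 3 ≥ -13 — holds.
C12: H² + D² = 3² + (-11)² = 9 + 121 = 130, not 128 — does not hold.

No — constraints 1, 4, 8, and 12 are not satisfied.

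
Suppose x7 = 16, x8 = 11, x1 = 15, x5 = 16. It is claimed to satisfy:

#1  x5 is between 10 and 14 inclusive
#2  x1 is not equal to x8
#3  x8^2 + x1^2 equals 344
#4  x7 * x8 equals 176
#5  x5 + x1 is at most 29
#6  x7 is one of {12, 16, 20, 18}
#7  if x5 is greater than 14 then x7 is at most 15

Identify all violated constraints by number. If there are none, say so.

Constraints 1, 3, 5, and 7 are violated.

#1 x5 = 16 is outside [10, 14] — fails.
#2 x1 = 15, x8 = 11; distinct — holds.
#3 x8^2 + x1^2 = 11^2 + 15^2 = 121 + 225 = 346, not 344 — fails.
#4 x7 * x8 = 16 * 11 = 176 — holds.
#5 x5 + x1 = 16 + 15 = 31; 31 > 29, bound 29 not met — fails.
#6 x7 = 16 is in {12, 16, 20, 18} — holds.
#7 x5 = 16 > 14, so we need x7 ≤ 15; but x7 = 16 > 15 — fails.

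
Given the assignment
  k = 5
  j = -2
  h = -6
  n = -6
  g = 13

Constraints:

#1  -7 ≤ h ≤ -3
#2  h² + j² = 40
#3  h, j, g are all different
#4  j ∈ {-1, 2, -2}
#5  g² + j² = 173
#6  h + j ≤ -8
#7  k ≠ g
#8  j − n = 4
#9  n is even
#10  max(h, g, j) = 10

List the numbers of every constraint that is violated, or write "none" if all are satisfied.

Constraint 10 is violated.

#1 h = -6 lies in [-7, -3] — holds.
#2 h² + j² = (-6)² + (-2)² = 36 + 4 = 40 — holds.
#3 values -6, -2, 13 are pairwise distinct — holds.
#4 j = -2 is in {-1, 2, -2} — holds.
#5 g² + j² = 13² + (-2)² = 169 + 4 = 173 — holds.
#6 h + j = -6 + (-2) = -8; -8 ≤ -8 — holds.
#7 k = 5, g = 13; distinct — holds.
#8 j − n = -2 − (-6) = 4 — holds.
#9 n = -6 is even — holds.
#10 max(-6, 13, -2) = 13, not 10 — does not hold.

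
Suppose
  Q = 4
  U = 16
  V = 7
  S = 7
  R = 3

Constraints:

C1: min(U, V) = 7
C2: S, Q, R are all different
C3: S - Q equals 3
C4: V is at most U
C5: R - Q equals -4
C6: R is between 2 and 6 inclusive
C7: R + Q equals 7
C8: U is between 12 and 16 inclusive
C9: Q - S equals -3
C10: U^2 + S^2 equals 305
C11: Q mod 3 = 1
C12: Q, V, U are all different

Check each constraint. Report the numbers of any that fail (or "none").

Constraint 5 is violated.

C1: min(16, 7) = 7  ✓
C2: values 7, 4, 3 are pairwise distinct  ✓
C3: S - Q = 7 - 4 = 3  ✓
C4: V = 7, U = 16; 7 ≤ 16  ✓
C5: R - Q = 3 - 4 = -1, not -4  ✗
C6: R = 3 lies in [2, 6]  ✓
C7: R + Q = 3 + 4 = 7  ✓
C8: U = 16 lies in [12, 16]  ✓
C9: Q - S = 4 - 7 = -3  ✓
C10: U^2 + S^2 = 16^2 + 7^2 = 256 + 49 = 305  ✓
C11: 4 mod 3 = 1  ✓
C12: values 4, 7, 16 are pairwise distinct  ✓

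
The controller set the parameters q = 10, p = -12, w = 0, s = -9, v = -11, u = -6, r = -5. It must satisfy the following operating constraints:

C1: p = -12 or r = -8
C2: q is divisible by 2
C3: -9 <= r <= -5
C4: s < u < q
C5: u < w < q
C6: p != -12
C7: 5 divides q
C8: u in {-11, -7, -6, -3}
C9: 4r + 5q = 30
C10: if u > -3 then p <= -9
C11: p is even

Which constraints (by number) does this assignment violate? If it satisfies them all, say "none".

No — constraint 6 is not satisfied.

C1: p = -12 = -12 (first disjunct)  ✓
C2: 10 / 2 = 5, so 2 divides 10  ✓
C3: r = -5 lies in [-9, -5]  ✓
C4: values -9 < -6 < 10  ✓
C5: values -6 < 0 < 10  ✓
C6: p = -12, but -12 is required to differ  ✗
C7: 10 / 5 = 2, so 5 divides 10  ✓
C8: u = -6 is in {-11, -7, -6, -3}  ✓
C9: 4r + 5q = 4(-5) + 5(10) = 30  ✓
C10: u = -6, not > -3; antecedent false, conditional vacuously true  ✓
C11: p = -12 is even  ✓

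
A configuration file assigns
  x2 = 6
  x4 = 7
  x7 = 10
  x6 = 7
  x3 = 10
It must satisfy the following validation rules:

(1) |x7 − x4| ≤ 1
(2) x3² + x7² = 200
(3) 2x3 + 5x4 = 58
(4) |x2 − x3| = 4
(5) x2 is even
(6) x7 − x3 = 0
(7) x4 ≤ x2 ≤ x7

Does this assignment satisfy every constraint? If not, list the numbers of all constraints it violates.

Constraints 1, 3, and 7 do not hold.

(1) |10 − 7| = 3; 3 > 1, exceeds bound 1  fails
(2) x3² + x7² = 10² + 10² = 100 + 100 = 200  holds
(3) 2x3 + 5x4 = 2(10) + 5(7) = 55, not 58  fails
(4) |6 − 10| = 4  holds
(5) x2 = 6 is even  holds
(6) x7 − x3 = 10 − 10 = 0  holds
(7) values 7, 6, 10; x4 = 7 is not ≤ x2 = 6  fails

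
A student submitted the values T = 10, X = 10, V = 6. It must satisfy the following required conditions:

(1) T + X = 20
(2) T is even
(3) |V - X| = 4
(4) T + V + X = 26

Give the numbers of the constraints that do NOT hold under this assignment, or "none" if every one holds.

(1) T + X = 10 + 10 = 20  true
(2) T = 10 is even  true
(3) |6 - 10| = 4  true
(4) T + V + X = 10 + 6 + 10 = 26  true

Yes — all constraints hold.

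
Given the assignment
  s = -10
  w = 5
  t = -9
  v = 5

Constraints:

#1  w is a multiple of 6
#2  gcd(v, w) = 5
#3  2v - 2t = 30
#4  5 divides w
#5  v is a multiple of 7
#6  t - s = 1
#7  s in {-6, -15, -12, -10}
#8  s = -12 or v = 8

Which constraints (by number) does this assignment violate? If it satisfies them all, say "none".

Constraints 1, 3, 5, and 8 are violated.

#1 5 = 6*0 + 5, so 6 does not divide 5 — violated.
#2 gcd(5, 5) = 5 — satisfied.
#3 2v - 2t = 2(5) - 2(-9) = 28, not 30 — violated.
#4 5 / 5 = 1, so 5 divides 5 — satisfied.
#5 5 = 7*0 + 5, so 7 does not divide 5 — violated.
#6 t - s = -9 - (-10) = 1 — satisfied.
#7 s = -10 is in {-6, -15, -12, -10} — satisfied.
#8 s = -10 ≠ -12 and v = 5 ≠ 8; both disjuncts false — violated.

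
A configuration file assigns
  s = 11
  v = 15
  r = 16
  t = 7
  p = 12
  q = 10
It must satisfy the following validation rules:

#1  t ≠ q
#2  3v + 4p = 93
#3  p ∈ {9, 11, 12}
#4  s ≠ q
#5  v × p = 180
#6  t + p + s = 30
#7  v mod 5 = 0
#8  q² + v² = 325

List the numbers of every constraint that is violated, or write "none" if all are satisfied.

#1 t = 7, q = 10; distinct — OK.
#2 3v + 4p = 3(15) + 4(12) = 93 — OK.
#3 p = 12 is in {9, 11, 12} — OK.
#4 s = 11, q = 10; distinct — OK.
#5 v × p = 15 × 12 = 180 — OK.
#6 t + p + s = 7 + 12 + 11 = 30 — OK.
#7 15 mod 5 = 0 — OK.
#8 q² + v² = 10² + 15² = 100 + 225 = 325 — OK.

Yes — all constraints hold.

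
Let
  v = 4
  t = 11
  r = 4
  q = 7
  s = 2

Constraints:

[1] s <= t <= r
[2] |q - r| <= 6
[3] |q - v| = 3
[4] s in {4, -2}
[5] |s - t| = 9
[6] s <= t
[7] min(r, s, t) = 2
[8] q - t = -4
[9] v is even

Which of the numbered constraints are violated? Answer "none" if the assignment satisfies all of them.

[1] values 2, 11, 4; t = 11 is not <= r = 4 — violated.
[2] |7 - 4| = 3; 3 ≤ 6 — OK.
[3] |7 - 4| = 3 — OK.
[4] s = 2 is not in {4, -2} — violated.
[5] |2 - 11| = 9 — OK.
[6] s = 2, t = 11; 2 ≤ 11 — OK.
[7] min(4, 2, 11) = 2 — OK.
[8] q - t = 7 - 11 = -4 — OK.
[9] v = 4 is even — OK.

Violated: 1 and 4.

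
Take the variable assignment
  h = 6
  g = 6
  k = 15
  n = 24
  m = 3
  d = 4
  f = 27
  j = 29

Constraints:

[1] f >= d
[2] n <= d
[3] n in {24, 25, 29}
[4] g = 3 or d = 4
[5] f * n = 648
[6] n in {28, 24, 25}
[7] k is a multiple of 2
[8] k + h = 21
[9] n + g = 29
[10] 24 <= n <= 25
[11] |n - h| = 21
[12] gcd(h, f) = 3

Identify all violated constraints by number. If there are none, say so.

Constraints 2, 7, 9, and 11 are violated.

[1] f = 27, d = 4; 27 ≥ 4 — holds.
[2] n = 24, d = 4; 24 > 4 (want ≤) — does not hold.
[3] n = 24 is in {24, 25, 29} — holds.
[4] g = 6 ≠ 3, but d = 4 = 4 (second disjunct) — holds.
[5] f * n = 27 * 24 = 648 — holds.
[6] n = 24 is in {28, 24, 25} — holds.
[7] 15 = 2*7 + 1, so 2 does not divide 15 — does not hold.
[8] k + h = 15 + 6 = 21 — holds.
[9] n + g = 24 + 6 = 30, not 29 — does not hold.
[10] n = 24 lies in [24, 25] — holds.
[11] |24 - 6| = 18, not 21 — does not hold.
[12] gcd(6, 27) = 3 — holds.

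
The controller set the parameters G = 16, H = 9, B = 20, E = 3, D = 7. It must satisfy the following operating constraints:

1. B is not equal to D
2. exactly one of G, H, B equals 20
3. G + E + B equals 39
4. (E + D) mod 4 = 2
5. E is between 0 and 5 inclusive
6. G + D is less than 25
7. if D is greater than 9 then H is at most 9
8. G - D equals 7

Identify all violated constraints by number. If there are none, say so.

1. B = 20, D = 7; distinct — holds.
2. G=16, H=9, B=20; 1 of them equals 20 — holds.
3. G + E + B = 16 + 3 + 20 = 39 — holds.
4. E + D = 10; 10 mod 4 = 2 — holds.
5. E = 3 lies in [0, 5] — holds.
6. G + D = 16 + 7 = 23; 23 < 25 — holds.
7. D = 7, not > 9; antecedent false, conditional vacuously true — holds.
8. G - D = 16 - 7 = 9, not 7 — does not hold.

No — constraint 8 is not satisfied.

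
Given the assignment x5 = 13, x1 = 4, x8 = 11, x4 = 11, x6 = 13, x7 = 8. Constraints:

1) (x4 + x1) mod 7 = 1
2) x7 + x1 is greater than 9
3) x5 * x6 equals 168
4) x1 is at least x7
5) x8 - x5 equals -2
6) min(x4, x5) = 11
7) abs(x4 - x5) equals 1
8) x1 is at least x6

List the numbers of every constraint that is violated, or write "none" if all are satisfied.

1) x4 + x1 = 15; 15 mod 7 = 1 — holds.
2) x7 + x1 = 8 + 4 = 12; 12 > 9 — holds.
3) x5 * x6 = 13 * 13 = 169, not 168 — does not hold.
4) x1 = 4, x7 = 8; 4 < 8 (want ≥) — does not hold.
5) x8 - x5 = 11 - 13 = -2 — holds.
6) min(11, 13) = 11 — holds.
7) abs(11 - 13) = 2, not 1 — does not hold.
8) x1 = 4, x6 = 13; 4 < 13 (want ≥) — does not hold.

The assignment fails constraints 3, 4, 7, and 8.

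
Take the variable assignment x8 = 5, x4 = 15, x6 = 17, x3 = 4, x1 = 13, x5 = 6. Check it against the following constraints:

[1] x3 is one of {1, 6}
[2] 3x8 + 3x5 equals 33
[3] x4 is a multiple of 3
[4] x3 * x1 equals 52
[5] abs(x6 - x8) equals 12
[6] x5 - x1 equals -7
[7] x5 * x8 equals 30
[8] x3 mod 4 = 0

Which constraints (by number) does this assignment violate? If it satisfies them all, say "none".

[1] x3 = 4 is not in {1, 6} — does not hold.
[2] 3x8 + 3x5 = 3(5) + 3(6) = 33 — holds.
[3] 15 / 3 = 5, so 3 divides 15 — holds.
[4] x3 * x1 = 4 * 13 = 52 — holds.
[5] abs(17 - 5) = 12 — holds.
[6] x5 - x1 = 6 - 13 = -7 — holds.
[7] x5 * x8 = 6 * 5 = 30 — holds.
[8] 4 mod 4 = 0 — holds.

Violated: 1.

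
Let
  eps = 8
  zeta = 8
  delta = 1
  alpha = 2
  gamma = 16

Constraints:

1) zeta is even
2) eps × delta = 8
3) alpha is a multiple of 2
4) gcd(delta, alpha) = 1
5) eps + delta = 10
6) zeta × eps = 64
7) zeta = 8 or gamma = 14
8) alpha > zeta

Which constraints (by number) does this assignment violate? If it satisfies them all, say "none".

The assignment fails constraints 5 and 8.

1) zeta = 8 is even  OK
2) eps × delta = 8 × 1 = 8  OK
3) 2 / 2 = 1, so 2 divides 2  OK
4) gcd(1, 2) = 1  OK
5) eps + delta = 8 + 1 = 9, not 10  FAIL
6) zeta × eps = 8 × 8 = 64  OK
7) zeta = 8 = 8 (first disjunct)  OK
8) alpha = 2, zeta = 8; 2 ≤ 8 (want >)  FAIL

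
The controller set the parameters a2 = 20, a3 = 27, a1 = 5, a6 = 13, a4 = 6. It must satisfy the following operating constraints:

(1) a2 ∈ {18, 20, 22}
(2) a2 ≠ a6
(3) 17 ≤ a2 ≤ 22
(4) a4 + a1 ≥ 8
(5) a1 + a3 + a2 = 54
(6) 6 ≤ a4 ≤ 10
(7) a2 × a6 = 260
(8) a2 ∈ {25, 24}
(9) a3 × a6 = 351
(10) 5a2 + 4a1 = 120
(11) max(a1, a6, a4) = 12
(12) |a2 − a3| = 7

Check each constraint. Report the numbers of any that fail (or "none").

(1) a2 = 20 is in {18, 20, 22}  ✓
(2) a2 = 20, a6 = 13; distinct  ✓
(3) a2 = 20 lies in [17, 22]  ✓
(4) a4 + a1 = 6 + 5 = 11; 11 ≥ 8  ✓
(5) a1 + a3 + a2 = 5 + 27 + 20 = 52, not 54  ✗
(6) a4 = 6 lies in [6, 10]  ✓
(7) a2 × a6 = 20 × 13 = 260  ✓
(8) a2 = 20 is not in {25, 24}  ✗
(9) a3 × a6 = 27 × 13 = 351  ✓
(10) 5a2 + 4a1 = 5(20) + 4(5) = 120  ✓
(11) max(5, 13, 6) = 13, not 12  ✗
(12) |20 − 27| = 7  ✓

The assignment fails constraints 5, 8, 11.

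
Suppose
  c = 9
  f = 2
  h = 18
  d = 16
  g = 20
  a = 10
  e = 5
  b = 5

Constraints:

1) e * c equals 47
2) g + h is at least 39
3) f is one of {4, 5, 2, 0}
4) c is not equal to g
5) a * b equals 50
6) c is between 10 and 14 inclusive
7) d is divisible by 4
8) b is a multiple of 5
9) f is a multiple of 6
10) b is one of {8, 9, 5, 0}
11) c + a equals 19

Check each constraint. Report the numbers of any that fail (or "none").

1) e * c = 5 * 9 = 45, not 47 — violated.
2) g + h = 20 + 18 = 38; 38 < 39, bound 39 not met — violated.
3) f = 2 is in {4, 5, 2, 0} — OK.
4) c = 9, g = 20; distinct — OK.
5) a * b = 10 * 5 = 50 — OK.
6) c = 9 is outside [10, 14] — violated.
7) 16 / 4 = 4, so 4 divides 16 — OK.
8) 5 / 5 = 1, so 5 divides 5 — OK.
9) 2 = 6*0 + 2, so 6 does not divide 2 — violated.
10) b = 5 is in {8, 9, 5, 0} — OK.
11) c + a = 9 + 10 = 19 — OK.

The assignment fails constraints 1, 2, 6, and 9.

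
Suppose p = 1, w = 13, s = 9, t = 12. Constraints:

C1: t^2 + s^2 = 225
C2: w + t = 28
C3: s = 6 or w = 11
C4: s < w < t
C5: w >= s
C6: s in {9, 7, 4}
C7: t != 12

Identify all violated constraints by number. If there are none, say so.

Violated: 2, 3, 4, and 7.

C1: t^2 + s^2 = 12^2 + 9^2 = 144 + 81 = 225  true
C2: w + t = 13 + 12 = 25, not 28  false
C3: s = 9 ≠ 6 and w = 13 ≠ 11; both disjuncts false  false
C4: values 9, 13, 12; w = 13 is not < t = 12  false
C5: w = 13, s = 9; 13 ≥ 9  true
C6: s = 9 is in {9, 7, 4}  true
C7: t = 12, but 12 is required to differ  false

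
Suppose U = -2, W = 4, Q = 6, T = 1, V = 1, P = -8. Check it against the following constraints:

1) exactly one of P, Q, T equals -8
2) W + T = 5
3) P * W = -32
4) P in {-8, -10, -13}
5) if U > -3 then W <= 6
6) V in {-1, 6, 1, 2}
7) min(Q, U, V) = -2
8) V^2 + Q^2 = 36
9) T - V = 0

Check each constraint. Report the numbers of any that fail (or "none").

1) P=-8, Q=6, T=1; 1 of them equals -8  holds
2) W + T = 4 + 1 = 5  holds
3) P * W = -8 * 4 = -32  holds
4) P = -8 is in {-8, -10, -13}  holds
5) U = -2 > -3, so we need W ≤ 6; W = 4 ≤ 6  holds
6) V = 1 is in {-1, 6, 1, 2}  holds
7) min(6, -2, 1) = -2  holds
8) V^2 + Q^2 = 1^2 + 6^2 = 1 + 36 = 37, not 36  fails
9) T - V = 1 - 1 = 0  holds

Constraint 8 does not hold.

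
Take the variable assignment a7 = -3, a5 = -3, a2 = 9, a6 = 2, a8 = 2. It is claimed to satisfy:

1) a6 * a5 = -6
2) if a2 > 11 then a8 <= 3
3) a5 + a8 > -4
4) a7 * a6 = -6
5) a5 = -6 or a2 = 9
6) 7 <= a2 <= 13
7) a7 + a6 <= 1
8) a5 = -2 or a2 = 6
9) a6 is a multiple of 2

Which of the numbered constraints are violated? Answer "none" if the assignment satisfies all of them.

Constraint 8 is violated.

1) a6 * a5 = 2 * (-3) = -6 — satisfied.
2) a2 = 9, not > 11; antecedent false, conditional vacuously true — satisfied.
3) a5 + a8 = -3 + 2 = -1; -1 > -4 — satisfied.
4) a7 * a6 = -3 * 2 = -6 — satisfied.
5) a5 = -3 ≠ -6, but a2 = 9 = 9 (second disjunct) — satisfied.
6) a2 = 9 lies in [7, 13] — satisfied.
7) a7 + a6 = -3 + 2 = -1; -1 ≤ 1 — satisfied.
8) a5 = -3 ≠ -2 and a2 = 9 ≠ 6; both disjuncts false — violated.
9) 2 / 2 = 1, so 2 divides 2 — satisfied.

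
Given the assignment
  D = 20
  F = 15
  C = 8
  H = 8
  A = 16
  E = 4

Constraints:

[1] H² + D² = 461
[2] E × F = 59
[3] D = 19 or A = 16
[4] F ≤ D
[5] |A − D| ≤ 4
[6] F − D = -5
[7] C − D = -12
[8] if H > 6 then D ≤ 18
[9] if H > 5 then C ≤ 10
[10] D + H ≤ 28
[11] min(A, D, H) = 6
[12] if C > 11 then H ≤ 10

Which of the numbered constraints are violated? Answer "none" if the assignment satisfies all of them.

The assignment fails constraints 1, 2, 8, and 11.

[1] H² + D² = 8² + 20² = 64 + 400 = 464, not 461  ✘
[2] E × F = 4 × 15 = 60, not 59  ✘
[3] D = 20 ≠ 19, but A = 16 = 16 (second disjunct)  ✔
[4] F = 15, D = 20; 15 ≤ 20  ✔
[5] |16 − 20| = 4; 4 ≤ 4  ✔
[6] F − D = 15 − 20 = -5  ✔
[7] C − D = 8 − 20 = -12  ✔
[8] H = 8 > 6, so we need D ≤ 18; but D = 20 > 18  ✘
[9] H = 8 > 5, so we need C ≤ 10; C = 8 ≤ 10  ✔
[10] D + H = 20 + 8 = 28; 28 ≤ 28  ✔
[11] min(16, 20, 8) = 8, not 6  ✘
[12] C = 8, not > 11; antecedent false, conditional vacuously true  ✔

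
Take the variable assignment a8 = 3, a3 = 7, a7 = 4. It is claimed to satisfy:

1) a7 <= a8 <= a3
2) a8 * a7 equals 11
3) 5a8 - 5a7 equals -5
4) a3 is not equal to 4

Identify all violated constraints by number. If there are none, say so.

1) values 4, 3, 7; a7 = 4 is not <= a8 = 3  false
2) a8 * a7 = 3 * 4 = 12, not 11  false
3) 5a8 - 5a7 = 5(3) - 5(4) = -5  true
4) a3 = 7, and 7 ≠ 4  true

Violated: 1 and 2.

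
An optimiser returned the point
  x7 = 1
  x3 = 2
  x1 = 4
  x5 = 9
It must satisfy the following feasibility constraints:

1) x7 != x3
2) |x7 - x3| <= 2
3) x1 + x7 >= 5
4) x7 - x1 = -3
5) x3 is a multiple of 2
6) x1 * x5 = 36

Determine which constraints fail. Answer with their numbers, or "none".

All constraints are satisfied.

1) x7 = 1, x3 = 2; distinct — OK.
2) |1 - 2| = 1; 1 ≤ 2 — OK.
3) x1 + x7 = 4 + 1 = 5; 5 ≥ 5 — OK.
4) x7 - x1 = 1 - 4 = -3 — OK.
5) 2 / 2 = 1, so 2 divides 2 — OK.
6) x1 * x5 = 4 * 9 = 36 — OK.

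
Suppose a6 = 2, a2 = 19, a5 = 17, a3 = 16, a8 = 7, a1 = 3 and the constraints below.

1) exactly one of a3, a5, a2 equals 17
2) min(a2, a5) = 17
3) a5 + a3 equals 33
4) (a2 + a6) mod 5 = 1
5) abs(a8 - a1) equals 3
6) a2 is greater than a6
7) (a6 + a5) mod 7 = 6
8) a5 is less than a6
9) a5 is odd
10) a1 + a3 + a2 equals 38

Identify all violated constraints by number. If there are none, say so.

1) a3=16, a5=17, a2=19; 1 of them equals 17 — OK.
2) min(19, 17) = 17 — OK.
3) a5 + a3 = 17 + 16 = 33 — OK.
4) a2 + a6 = 21; 21 mod 5 = 1 — OK.
5) abs(7 - 3) = 4, not 3 — violated.
6) a2 = 19, a6 = 2; 19 > 2 — OK.
7) a6 + a5 = 19; 19 mod 7 = 5, not 6 — violated.
8) a5 = 17, a6 = 2; 17 ≥ 2 (want <) — violated.
9) a5 = 17 is odd — OK.
10) a1 + a3 + a2 = 3 + 16 + 19 = 38 — OK.

The assignment fails constraints 5, 7, and 8.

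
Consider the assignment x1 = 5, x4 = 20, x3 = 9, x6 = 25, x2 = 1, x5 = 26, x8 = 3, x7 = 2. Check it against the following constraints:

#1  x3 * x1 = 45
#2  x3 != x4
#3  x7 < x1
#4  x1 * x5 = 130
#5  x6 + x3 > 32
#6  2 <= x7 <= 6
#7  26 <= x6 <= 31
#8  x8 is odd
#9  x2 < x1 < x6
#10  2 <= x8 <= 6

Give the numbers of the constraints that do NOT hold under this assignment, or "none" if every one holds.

#1 x3 * x1 = 9 * 5 = 45  true
#2 x3 = 9, x4 = 20; distinct  true
#3 x7 = 2, x1 = 5; 2 < 5  true
#4 x1 * x5 = 5 * 26 = 130  true
#5 x6 + x3 = 25 + 9 = 34; 34 > 32  true
#6 x7 = 2 lies in [2, 6]  true
#7 x6 = 25 is outside [26, 31]  false
#8 x8 = 3 is odd  true
#9 values 1 < 5 < 25  true
#10 x8 = 3 lies in [2, 6]  true

Constraint 7 does not hold.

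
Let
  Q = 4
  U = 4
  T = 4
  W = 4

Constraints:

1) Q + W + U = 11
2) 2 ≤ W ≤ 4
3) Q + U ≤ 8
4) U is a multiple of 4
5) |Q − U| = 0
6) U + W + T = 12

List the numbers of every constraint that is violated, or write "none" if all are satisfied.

No — constraint 1 is not satisfied.

1) Q + W + U = 4 + 4 + 4 = 12, not 11  fails
2) W = 4 lies in [2, 4]  holds
3) Q + U = 4 + 4 = 8; 8 ≤ 8  holds
4) 4 / 4 = 1, so 4 divides 4  holds
5) |4 − 4| = 0  holds
6) U + W + T = 4 + 4 + 4 = 12  holds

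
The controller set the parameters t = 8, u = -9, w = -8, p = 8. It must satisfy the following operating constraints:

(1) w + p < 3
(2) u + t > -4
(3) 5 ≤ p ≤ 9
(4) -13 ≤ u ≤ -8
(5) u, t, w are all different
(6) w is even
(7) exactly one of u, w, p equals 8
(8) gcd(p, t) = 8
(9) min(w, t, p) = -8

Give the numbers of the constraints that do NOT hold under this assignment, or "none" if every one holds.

All constraints are satisfied.

(1) w + p = -8 + 8 = 0; 0 < 3  ✓
(2) u + t = -9 + 8 = -1; -1 > -4  ✓
(3) p = 8 lies in [5, 9]  ✓
(4) u = -9 lies in [-13, -8]  ✓
(5) values -9, 8, -8 are pairwise distinct  ✓
(6) w = -8 is even  ✓
(7) u=-9, w=-8, p=8; 1 of them equals 8  ✓
(8) gcd(8, 8) = 8  ✓
(9) min(-8, 8, 8) = -8  ✓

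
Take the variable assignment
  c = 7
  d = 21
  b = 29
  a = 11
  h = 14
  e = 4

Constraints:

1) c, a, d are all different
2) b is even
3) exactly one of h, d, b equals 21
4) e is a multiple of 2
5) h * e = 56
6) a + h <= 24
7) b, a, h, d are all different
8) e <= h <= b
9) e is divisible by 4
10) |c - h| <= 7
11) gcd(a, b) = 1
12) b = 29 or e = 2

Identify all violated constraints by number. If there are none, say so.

1) values 7, 11, 21 are pairwise distinct — satisfied.
2) b = 29 is odd — violated.
3) h=14, d=21, b=29; 1 of them equals 21 — satisfied.
4) 4 / 2 = 2, so 2 divides 4 — satisfied.
5) h * e = 14 * 4 = 56 — satisfied.
6) a + h = 11 + 14 = 25; 25 > 24, bound 24 not met — violated.
7) values 29, 11, 14, 21 are pairwise distinct — satisfied.
8) values 4 <= 14 <= 29 — satisfied.
9) 4 / 4 = 1, so 4 divides 4 — satisfied.
10) |7 - 14| = 7; 7 ≤ 7 — satisfied.
11) gcd(11, 29) = 1 — satisfied.
12) b = 29 = 29 (first disjunct) — satisfied.

Violated: 2, 6.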